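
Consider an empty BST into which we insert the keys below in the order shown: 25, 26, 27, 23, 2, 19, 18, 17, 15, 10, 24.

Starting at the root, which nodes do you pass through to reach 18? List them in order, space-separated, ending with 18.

25 23 2 19 18

Insert 25: tree is empty, so 25 becomes the root.
Insert 26: 26 > 25 → go right. Place as right child of 25.
Insert 27: 27 > 25 → go right; 27 > 26 → go right. Place as right child of 26.
Insert 23: 23 < 25 → go left. Place as left child of 25.
Insert 2: 2 < 25 → go left; 2 < 23 → go left. Place as left child of 23.
Insert 19: 19 < 25 → go left; 19 < 23 → go left; 19 > 2 → go right. Place as right child of 2.
Insert 18: 18 < 25 → go left; 18 < 23 → go left; 18 > 2 → go right; 18 < 19 → go left. Place as left child of 19.
Insert 17: 17 < 25 → go left; 17 < 23 → go left; 17 > 2 → go right; 17 < 19 → go left; 17 < 18 → go left. Place as left child of 18.
Insert 15: 15 < 25 → go left; 15 < 23 → go left; 15 > 2 → go right; 15 < 19 → go left; 15 < 18 → go left; 15 < 17 → go left. Place as left child of 17.
Insert 10: 10 < 25 → go left; 10 < 23 → go left; 10 > 2 → go right; 10 < 19 → go left; 10 < 18 → go left; 10 < 17 → go left; 10 < 15 → go left. Place as left child of 15.
Insert 24: 24 < 25 → go left; 24 > 23 → go right. Place as right child of 23.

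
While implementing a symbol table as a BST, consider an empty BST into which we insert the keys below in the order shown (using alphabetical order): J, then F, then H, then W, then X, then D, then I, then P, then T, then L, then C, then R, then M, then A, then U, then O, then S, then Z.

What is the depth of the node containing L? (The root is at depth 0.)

3

Insert J: tree is empty, so J becomes the root.
Insert F: F < J → go left. Place as left child of J.
Insert H: H < J → go left; H > F → go right. Place as right child of F.
Insert W: W > J → go right. Place as right child of J.
Insert X: X > J → go right; X > W → go right. Place as right child of W.
Insert D: D < J → go left; D < F → go left. Place as left child of F.
Insert I: I < J → go left; I > F → go right; I > H → go right. Place as right child of H.
Insert P: P > J → go right; P < W → go left. Place as left child of W.
Insert T: T > J → go right; T < W → go left; T > P → go right. Place as right child of P.
Insert L: L > J → go right; L < W → go left; L < P → go left. Place as left child of P.
Insert C: C < J → go left; C < F → go left; C < D → go left. Place as left child of D.
Insert R: R > J → go right; R < W → go left; R > P → go right; R < T → go left. Place as left child of T.
Insert M: M > J → go right; M < W → go left; M < P → go left; M > L → go right. Place as right child of L.
Insert A: A < J → go left; A < F → go left; A < D → go left; A < C → go left. Place as left child of C.
Insert U: U > J → go right; U < W → go left; U > P → go right; U > T → go right. Place as right child of T.
Insert O: O > J → go right; O < W → go left; O < P → go left; O > L → go right; O > M → go right. Place as right child of M.
Insert S: S > J → go right; S < W → go left; S > P → go right; S < T → go left; S > R → go right. Place as right child of R.
Insert Z: Z > J → go right; Z > W → go right; Z > X → go right. Place as right child of X.

Path to L: J → W → P → L, which is 3 edges.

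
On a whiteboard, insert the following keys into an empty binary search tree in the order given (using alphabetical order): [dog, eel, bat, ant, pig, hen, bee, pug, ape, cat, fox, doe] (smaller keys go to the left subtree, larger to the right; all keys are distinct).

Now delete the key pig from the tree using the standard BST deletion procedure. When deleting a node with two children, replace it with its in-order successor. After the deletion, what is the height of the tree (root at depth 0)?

dog: root
eel: right child of dog (depth 1)
bat: left child of dog (depth 1)
ant: left child of bat (depth 2)
pig: right child of eel (depth 2)
hen: left child of pig (depth 3)
bee: right child of bat (depth 2)
pug: right child of pig (depth 3)
ape: right child of ant (depth 3)
cat: right child of bee (depth 3)
fox: left child of hen (depth 4)
doe: right child of cat (depth 4)

Delete pig (two children — replace with in-order successor).
After deletion, deepest node is fox at depth 4.

4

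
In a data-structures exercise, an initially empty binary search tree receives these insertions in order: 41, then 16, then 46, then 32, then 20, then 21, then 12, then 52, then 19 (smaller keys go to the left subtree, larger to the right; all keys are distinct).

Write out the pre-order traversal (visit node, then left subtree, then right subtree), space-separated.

41: root
16: left child of 41 (depth 1)
46: right child of 41 (depth 1)
32: right child of 16 (depth 2)
20: left child of 32 (depth 3)
21: right child of 20 (depth 4)
12: left child of 16 (depth 2)
52: right child of 46 (depth 2)
19: left child of 20 (depth 4)

41 16 12 32 20 19 21 46 52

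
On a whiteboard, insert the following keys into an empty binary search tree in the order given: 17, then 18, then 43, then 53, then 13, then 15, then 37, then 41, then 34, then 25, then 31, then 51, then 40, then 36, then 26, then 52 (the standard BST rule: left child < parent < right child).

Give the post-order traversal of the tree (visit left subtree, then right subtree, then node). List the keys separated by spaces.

Resulting structure (node: left, right):
  17: L=13, R=18
  18: L=–, R=43
  43: L=37, R=53
  53: L=51, R=–
  13: L=–, R=15
  15: L=–, R=–
  37: L=34, R=41
  41: L=40, R=–
  34: L=25, R=36
  25: L=–, R=31
  31: L=26, R=–
  51: L=–, R=52
  40: L=–, R=–
  36: L=–, R=–
  26: L=–, R=–
  52: L=–, R=–

15 13 26 31 25 36 34 40 41 37 52 51 53 43 18 17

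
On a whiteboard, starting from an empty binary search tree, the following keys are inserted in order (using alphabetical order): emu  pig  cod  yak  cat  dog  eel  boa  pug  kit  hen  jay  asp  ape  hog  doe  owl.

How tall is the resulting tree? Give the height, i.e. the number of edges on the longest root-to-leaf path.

5

emu: root
pig: right child of emu (depth 1)
cod: left child of emu (depth 1)
yak: right child of pig (depth 2)
cat: left child of cod (depth 2)
dog: right child of cod (depth 2)
eel: right child of dog (depth 3)
boa: left child of cat (depth 3)
pug: left child of yak (depth 3)
kit: left child of pig (depth 2)
hen: left child of kit (depth 3)
jay: right child of hen (depth 4)
asp: left child of boa (depth 4)
ape: left child of asp (depth 5)
hog: left child of jay (depth 5)
doe: left child of dog (depth 3)
owl: right child of kit (depth 3)

The deepest node is ape at depth 5.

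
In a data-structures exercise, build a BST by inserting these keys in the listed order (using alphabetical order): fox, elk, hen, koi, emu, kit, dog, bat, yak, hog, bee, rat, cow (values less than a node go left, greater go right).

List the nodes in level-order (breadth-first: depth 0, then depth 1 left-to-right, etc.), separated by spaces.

fox: root
elk: left child of fox (depth 1)
hen: right child of fox (depth 1)
koi: right child of hen (depth 2)
emu: right child of elk (depth 2)
kit: left child of koi (depth 3)
dog: left child of elk (depth 2)
bat: left child of dog (depth 3)
yak: right child of koi (depth 3)
hog: left child of kit (depth 4)
bee: right child of bat (depth 4)
rat: left child of yak (depth 4)
cow: right child of bee (depth 5)

fox elk hen dog emu koi bat kit yak bee hog rat cow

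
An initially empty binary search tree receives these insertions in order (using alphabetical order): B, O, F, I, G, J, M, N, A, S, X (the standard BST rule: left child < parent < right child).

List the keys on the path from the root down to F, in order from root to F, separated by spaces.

B O F

Insert B: tree is empty, so B becomes the root.
Insert O: O > B → go right. Place as right child of B.
Insert F: F > B → go right; F < O → go left. Place as left child of O.
Insert I: I > B → go right; I < O → go left; I > F → go right. Place as right child of F.
Insert G: G > B → go right; G < O → go left; G > F → go right; G < I → go left. Place as left child of I.
Insert J: J > B → go right; J < O → go left; J > F → go right; J > I → go right. Place as right child of I.
Insert M: M > B → go right; M < O → go left; M > F → go right; M > I → go right; M > J → go right. Place as right child of J.
Insert N: N > B → go right; N < O → go left; N > F → go right; N > I → go right; N > J → go right; N > M → go right. Place as right child of M.
Insert A: A < B → go left. Place as left child of B.
Insert S: S > B → go right; S > O → go right. Place as right child of O.
Insert X: X > B → go right; X > O → go right; X > S → go right. Place as right child of S.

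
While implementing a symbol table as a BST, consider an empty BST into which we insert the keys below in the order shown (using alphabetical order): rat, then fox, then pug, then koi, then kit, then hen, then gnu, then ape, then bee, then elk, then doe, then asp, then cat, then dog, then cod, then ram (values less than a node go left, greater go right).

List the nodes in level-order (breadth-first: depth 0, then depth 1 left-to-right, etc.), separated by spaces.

rat: root
fox: left child of rat (depth 1)
pug: right child of fox (depth 2)
koi: left child of pug (depth 3)
kit: left child of koi (depth 4)
hen: left child of kit (depth 5)
gnu: left child of hen (depth 6)
ape: left child of fox (depth 2)
bee: right child of ape (depth 3)
elk: right child of bee (depth 4)
doe: left child of elk (depth 5)
asp: left child of bee (depth 4)
cat: left child of doe (depth 6)
dog: right child of doe (depth 6)
cod: right child of cat (depth 7)
ram: right child of pug (depth 3)

rat fox ape pug bee koi ram asp elk kit doe hen cat dog gnu cod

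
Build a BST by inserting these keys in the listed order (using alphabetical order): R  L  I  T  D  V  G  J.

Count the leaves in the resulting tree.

3

R: root
L: left child of R (depth 1)
I: left child of L (depth 2)
T: right child of R (depth 1)
D: left child of I (depth 3)
V: right child of T (depth 2)
G: right child of D (depth 4)
J: right child of I (depth 3)

Leaves: G, J, V — 3 in total.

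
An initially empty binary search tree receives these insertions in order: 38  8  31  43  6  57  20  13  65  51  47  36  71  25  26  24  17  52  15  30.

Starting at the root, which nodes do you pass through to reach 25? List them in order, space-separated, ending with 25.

Insert 38: tree is empty, so 38 becomes the root.
Insert 8: 8 < 38 → go left. Place as left child of 38.
Insert 31: 31 < 38 → go left; 31 > 8 → go right. Place as right child of 8.
Insert 43: 43 > 38 → go right. Place as right child of 38.
Insert 6: 6 < 38 → go left; 6 < 8 → go left. Place as left child of 8.
Insert 57: 57 > 38 → go right; 57 > 43 → go right. Place as right child of 43.
Insert 20: 20 < 38 → go left; 20 > 8 → go right; 20 < 31 → go left. Place as left child of 31.
Insert 13: 13 < 38 → go left; 13 > 8 → go right; 13 < 31 → go left; 13 < 20 → go left. Place as left child of 20.
Insert 65: 65 > 38 → go right; 65 > 43 → go right; 65 > 57 → go right. Place as right child of 57.
Insert 51: 51 > 38 → go right; 51 > 43 → go right; 51 < 57 → go left. Place as left child of 57.
Insert 47: 47 > 38 → go right; 47 > 43 → go right; 47 < 57 → go left; 47 < 51 → go left. Place as left child of 51.
Insert 36: 36 < 38 → go left; 36 > 8 → go right; 36 > 31 → go right. Place as right child of 31.
Insert 71: 71 > 38 → go right; 71 > 43 → go right; 71 > 57 → go right; 71 > 65 → go right. Place as right child of 65.
Insert 25: 25 < 38 → go left; 25 > 8 → go right; 25 < 31 → go left; 25 > 20 → go right. Place as right child of 20.
Insert 26: 26 < 38 → go left; 26 > 8 → go right; 26 < 31 → go left; 26 > 20 → go right; 26 > 25 → go right. Place as right child of 25.
Insert 24: 24 < 38 → go left; 24 > 8 → go right; 24 < 31 → go left; 24 > 20 → go right; 24 < 25 → go left. Place as left child of 25.
Insert 17: 17 < 38 → go left; 17 > 8 → go right; 17 < 31 → go left; 17 < 20 → go left; 17 > 13 → go right. Place as right child of 13.
Insert 52: 52 > 38 → go right; 52 > 43 → go right; 52 < 57 → go left; 52 > 51 → go right. Place as right child of 51.
Insert 15: 15 < 38 → go left; 15 > 8 → go right; 15 < 31 → go left; 15 < 20 → go left; 15 > 13 → go right; 15 < 17 → go left. Place as left child of 17.
Insert 30: 30 < 38 → go left; 30 > 8 → go right; 30 < 31 → go left; 30 > 20 → go right; 30 > 25 → go right; 30 > 26 → go right. Place as right child of 26.

38 8 31 20 25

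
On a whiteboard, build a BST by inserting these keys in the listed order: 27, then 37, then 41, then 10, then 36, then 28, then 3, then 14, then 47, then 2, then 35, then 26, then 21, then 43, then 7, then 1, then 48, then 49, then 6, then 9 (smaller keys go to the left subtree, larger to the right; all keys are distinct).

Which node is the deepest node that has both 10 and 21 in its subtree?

27: root
37: right child of 27 (depth 1)
41: right child of 37 (depth 2)
10: left child of 27 (depth 1)
36: left child of 37 (depth 2)
28: left child of 36 (depth 3)
3: left child of 10 (depth 2)
14: right child of 10 (depth 2)
47: right child of 41 (depth 3)
2: left child of 3 (depth 3)
35: right child of 28 (depth 4)
26: right child of 14 (depth 3)
21: left child of 26 (depth 4)
43: left child of 47 (depth 4)
7: right child of 3 (depth 3)
1: left child of 2 (depth 4)
48: right child of 47 (depth 4)
49: right child of 48 (depth 5)
6: left child of 7 (depth 4)
9: right child of 7 (depth 4)

Path to 10: 27 → 10
Path to 21: 27 → 10 → 14 → 26 → 21
10 lies on both paths and is an ancestor of the other node.

10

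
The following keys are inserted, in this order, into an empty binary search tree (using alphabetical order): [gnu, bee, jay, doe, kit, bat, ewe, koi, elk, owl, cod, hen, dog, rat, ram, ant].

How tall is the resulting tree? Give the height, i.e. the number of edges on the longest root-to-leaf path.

6

gnu: root
bee: left child of gnu (depth 1)
jay: right child of gnu (depth 1)
doe: right child of bee (depth 2)
kit: right child of jay (depth 2)
bat: left child of bee (depth 2)
ewe: right child of doe (depth 3)
koi: right child of kit (depth 3)
elk: left child of ewe (depth 4)
owl: right child of koi (depth 4)
cod: left child of doe (depth 3)
hen: left child of jay (depth 2)
dog: left child of elk (depth 5)
rat: right child of owl (depth 5)
ram: left child of rat (depth 6)
ant: left child of bat (depth 3)

The deepest node is ram at depth 6.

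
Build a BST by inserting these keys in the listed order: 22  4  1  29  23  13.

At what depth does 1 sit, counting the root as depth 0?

Insert 22: tree is empty, so 22 becomes the root.
Insert 4: 4 < 22 → go left. Place as left child of 22.
Insert 1: 1 < 22 → go left; 1 < 4 → go left. Place as left child of 4.
Insert 29: 29 > 22 → go right. Place as right child of 22.
Insert 23: 23 > 22 → go right; 23 < 29 → go left. Place as left child of 29.
Insert 13: 13 < 22 → go left; 13 > 4 → go right. Place as right child of 4.

Path to 1: 22 → 4 → 1, which is 2 edges.

2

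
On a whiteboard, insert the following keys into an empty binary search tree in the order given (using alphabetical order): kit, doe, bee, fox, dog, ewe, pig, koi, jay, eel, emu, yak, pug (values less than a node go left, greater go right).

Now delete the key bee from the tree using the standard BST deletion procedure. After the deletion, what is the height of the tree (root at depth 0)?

kit: root
doe: left child of kit (depth 1)
bee: left child of doe (depth 2)
fox: right child of doe (depth 2)
dog: left child of fox (depth 3)
ewe: right child of dog (depth 4)
pig: right child of kit (depth 1)
koi: left child of pig (depth 2)
jay: right child of fox (depth 3)
eel: left child of ewe (depth 5)
emu: right child of eel (depth 6)
yak: right child of pig (depth 2)
pug: left child of yak (depth 3)

Delete bee (at most one child — splice it out).
After deletion, deepest node is emu at depth 6.

6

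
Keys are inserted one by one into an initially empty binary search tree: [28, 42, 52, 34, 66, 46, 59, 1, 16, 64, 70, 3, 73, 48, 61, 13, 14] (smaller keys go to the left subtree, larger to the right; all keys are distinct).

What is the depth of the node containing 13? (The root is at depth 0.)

Insert 28: tree is empty, so 28 becomes the root.
Insert 42: 42 > 28 → go right. Place as right child of 28.
Insert 52: 52 > 28 → go right; 52 > 42 → go right. Place as right child of 42.
Insert 34: 34 > 28 → go right; 34 < 42 → go left. Place as left child of 42.
Insert 66: 66 > 28 → go right; 66 > 42 → go right; 66 > 52 → go right. Place as right child of 52.
Insert 46: 46 > 28 → go right; 46 > 42 → go right; 46 < 52 → go left. Place as left child of 52.
Insert 59: 59 > 28 → go right; 59 > 42 → go right; 59 > 52 → go right; 59 < 66 → go left. Place as left child of 66.
Insert 1: 1 < 28 → go left. Place as left child of 28.
Insert 16: 16 < 28 → go left; 16 > 1 → go right. Place as right child of 1.
Insert 64: 64 > 28 → go right; 64 > 42 → go right; 64 > 52 → go right; 64 < 66 → go left; 64 > 59 → go right. Place as right child of 59.
Insert 70: 70 > 28 → go right; 70 > 42 → go right; 70 > 52 → go right; 70 > 66 → go right. Place as right child of 66.
Insert 3: 3 < 28 → go left; 3 > 1 → go right; 3 < 16 → go left. Place as left child of 16.
Insert 73: 73 > 28 → go right; 73 > 42 → go right; 73 > 52 → go right; 73 > 66 → go right; 73 > 70 → go right. Place as right child of 70.
Insert 48: 48 > 28 → go right; 48 > 42 → go right; 48 < 52 → go left; 48 > 46 → go right. Place as right child of 46.
Insert 61: 61 > 28 → go right; 61 > 42 → go right; 61 > 52 → go right; 61 < 66 → go left; 61 > 59 → go right; 61 < 64 → go left. Place as left child of 64.
Insert 13: 13 < 28 → go left; 13 > 1 → go right; 13 < 16 → go left; 13 > 3 → go right. Place as right child of 3.
Insert 14: 14 < 28 → go left; 14 > 1 → go right; 14 < 16 → go left; 14 > 3 → go right; 14 > 13 → go right. Place as right child of 13.

Path to 13: 28 → 1 → 16 → 3 → 13, which is 4 edges.

4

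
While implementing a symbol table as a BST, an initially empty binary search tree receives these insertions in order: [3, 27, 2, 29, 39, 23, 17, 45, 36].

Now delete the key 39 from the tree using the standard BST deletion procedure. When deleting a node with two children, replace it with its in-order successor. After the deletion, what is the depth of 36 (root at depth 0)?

4

Insert 3: tree is empty, so 3 becomes the root.
Insert 27: 27 > 3 → go right. Place as right child of 3.
Insert 2: 2 < 3 → go left. Place as left child of 3.
Insert 29: 29 > 3 → go right; 29 > 27 → go right. Place as right child of 27.
Insert 39: 39 > 3 → go right; 39 > 27 → go right; 39 > 29 → go right. Place as right child of 29.
Insert 23: 23 > 3 → go right; 23 < 27 → go left. Place as left child of 27.
Insert 17: 17 > 3 → go right; 17 < 27 → go left; 17 < 23 → go left. Place as left child of 23.
Insert 45: 45 > 3 → go right; 45 > 27 → go right; 45 > 29 → go right; 45 > 39 → go right. Place as right child of 39.
Insert 36: 36 > 3 → go right; 36 > 27 → go right; 36 > 29 → go right; 36 < 39 → go left. Place as left child of 39.

Delete 39 (two children — replace with in-order successor).
After deletion, path to 36: 3 → 27 → 29 → 45 → 36.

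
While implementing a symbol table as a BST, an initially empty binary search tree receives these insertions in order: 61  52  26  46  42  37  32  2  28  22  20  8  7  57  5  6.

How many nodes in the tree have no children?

3

Insert 61: tree is empty, so 61 becomes the root.
Insert 52: 52 < 61 → go left. Place as left child of 61.
Insert 26: 26 < 61 → go left; 26 < 52 → go left. Place as left child of 52.
Insert 46: 46 < 61 → go left; 46 < 52 → go left; 46 > 26 → go right. Place as right child of 26.
Insert 42: 42 < 61 → go left; 42 < 52 → go left; 42 > 26 → go right; 42 < 46 → go left. Place as left child of 46.
Insert 37: 37 < 61 → go left; 37 < 52 → go left; 37 > 26 → go right; 37 < 46 → go left; 37 < 42 → go left. Place as left child of 42.
Insert 32: 32 < 61 → go left; 32 < 52 → go left; 32 > 26 → go right; 32 < 46 → go left; 32 < 42 → go left; 32 < 37 → go left. Place as left child of 37.
Insert 2: 2 < 61 → go left; 2 < 52 → go left; 2 < 26 → go left. Place as left child of 26.
Insert 28: 28 < 61 → go left; 28 < 52 → go left; 28 > 26 → go right; 28 < 46 → go left; 28 < 42 → go left; 28 < 37 → go left; 28 < 32 → go left. Place as left child of 32.
Insert 22: 22 < 61 → go left; 22 < 52 → go left; 22 < 26 → go left; 22 > 2 → go right. Place as right child of 2.
Insert 20: 20 < 61 → go left; 20 < 52 → go left; 20 < 26 → go left; 20 > 2 → go right; 20 < 22 → go left. Place as left child of 22.
Insert 8: 8 < 61 → go left; 8 < 52 → go left; 8 < 26 → go left; 8 > 2 → go right; 8 < 22 → go left; 8 < 20 → go left. Place as left child of 20.
Insert 7: 7 < 61 → go left; 7 < 52 → go left; 7 < 26 → go left; 7 > 2 → go right; 7 < 22 → go left; 7 < 20 → go left; 7 < 8 → go left. Place as left child of 8.
Insert 57: 57 < 61 → go left; 57 > 52 → go right. Place as right child of 52.
Insert 5: 5 < 61 → go left; 5 < 52 → go left; 5 < 26 → go left; 5 > 2 → go right; 5 < 22 → go left; 5 < 20 → go left; 5 < 8 → go left; 5 < 7 → go left. Place as left child of 7.
Insert 6: 6 < 61 → go left; 6 < 52 → go left; 6 < 26 → go left; 6 > 2 → go right; 6 < 22 → go left; 6 < 20 → go left; 6 < 8 → go left; 6 < 7 → go left; 6 > 5 → go right. Place as right child of 5.

Leaves: 6, 28, 57 — 3 in total.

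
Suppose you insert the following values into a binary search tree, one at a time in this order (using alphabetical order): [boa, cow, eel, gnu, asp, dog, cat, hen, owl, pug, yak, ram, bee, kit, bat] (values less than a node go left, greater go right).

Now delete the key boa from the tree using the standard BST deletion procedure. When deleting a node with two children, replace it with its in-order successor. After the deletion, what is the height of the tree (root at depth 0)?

8

Insert boa: tree is empty, so boa becomes the root.
Insert cow: cow > boa → go right. Place as right child of boa.
Insert eel: eel > boa → go right; eel > cow → go right. Place as right child of cow.
Insert gnu: gnu > boa → go right; gnu > cow → go right; gnu > eel → go right. Place as right child of eel.
Insert asp: asp < boa → go left. Place as left child of boa.
Insert dog: dog > boa → go right; dog > cow → go right; dog < eel → go left. Place as left child of eel.
Insert cat: cat > boa → go right; cat < cow → go left. Place as left child of cow.
Insert hen: hen > boa → go right; hen > cow → go right; hen > eel → go right; hen > gnu → go right. Place as right child of gnu.
Insert owl: owl > boa → go right; owl > cow → go right; owl > eel → go right; owl > gnu → go right; owl > hen → go right. Place as right child of hen.
Insert pug: pug > boa → go right; pug > cow → go right; pug > eel → go right; pug > gnu → go right; pug > hen → go right; pug > owl → go right. Place as right child of owl.
Insert yak: yak > boa → go right; yak > cow → go right; yak > eel → go right; yak > gnu → go right; yak > hen → go right; yak > owl → go right; yak > pug → go right. Place as right child of pug.
Insert ram: ram > boa → go right; ram > cow → go right; ram > eel → go right; ram > gnu → go right; ram > hen → go right; ram > owl → go right; ram > pug → go right; ram < yak → go left. Place as left child of yak.
Insert bee: bee < boa → go left; bee > asp → go right. Place as right child of asp.
Insert kit: kit > boa → go right; kit > cow → go right; kit > eel → go right; kit > gnu → go right; kit > hen → go right; kit < owl → go left. Place as left child of owl.
Insert bat: bat < boa → go left; bat > asp → go right; bat < bee → go left. Place as left child of bee.

Delete boa (two children — replace with in-order successor).
After deletion, deepest node is ram at depth 8.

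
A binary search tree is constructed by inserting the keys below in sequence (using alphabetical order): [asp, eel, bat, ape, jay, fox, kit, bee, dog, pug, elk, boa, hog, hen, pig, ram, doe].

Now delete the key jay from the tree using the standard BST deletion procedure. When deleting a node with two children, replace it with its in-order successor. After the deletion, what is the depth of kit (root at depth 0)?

asp: root
eel: right child of asp (depth 1)
bat: left child of eel (depth 2)
ape: left child of asp (depth 1)
jay: right child of eel (depth 2)
fox: left child of jay (depth 3)
kit: right child of jay (depth 3)
bee: right child of bat (depth 3)
dog: right child of bee (depth 4)
pug: right child of kit (depth 4)
elk: left child of fox (depth 4)
boa: left child of dog (depth 5)
hog: right child of fox (depth 4)
hen: left child of hog (depth 5)
pig: left child of pug (depth 5)
ram: right child of pug (depth 5)
doe: right child of boa (depth 6)

Delete jay (two children — replace with in-order successor).
After deletion, path to kit: asp → eel → kit.

2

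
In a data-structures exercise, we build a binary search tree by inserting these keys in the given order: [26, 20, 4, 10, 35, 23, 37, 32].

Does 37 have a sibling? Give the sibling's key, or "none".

Resulting structure (node: left, right):
  26: L=20, R=35
  20: L=4, R=23
  4: L=–, R=10
  10: L=–, R=–
  35: L=32, R=37
  23: L=–, R=–
  37: L=–, R=–
  32: L=–, R=–

37's parent is 35; the other child of 35 is 32.

32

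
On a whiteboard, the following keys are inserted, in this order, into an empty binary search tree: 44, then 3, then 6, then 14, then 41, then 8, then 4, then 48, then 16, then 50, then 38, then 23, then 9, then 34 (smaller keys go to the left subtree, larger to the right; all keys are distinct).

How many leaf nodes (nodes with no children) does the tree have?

4

44: root
3: left child of 44 (depth 1)
6: right child of 3 (depth 2)
14: right child of 6 (depth 3)
41: right child of 14 (depth 4)
8: left child of 14 (depth 4)
4: left child of 6 (depth 3)
48: right child of 44 (depth 1)
16: left child of 41 (depth 5)
50: right child of 48 (depth 2)
38: right child of 16 (depth 6)
23: left child of 38 (depth 7)
9: right child of 8 (depth 5)
34: right child of 23 (depth 8)

Leaves: 4, 9, 34, 50 — 4 in total.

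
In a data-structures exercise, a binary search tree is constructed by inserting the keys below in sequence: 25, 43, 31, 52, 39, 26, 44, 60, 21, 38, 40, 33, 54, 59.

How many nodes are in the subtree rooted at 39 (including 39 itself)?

4

25: root
43: right child of 25 (depth 1)
31: left child of 43 (depth 2)
52: right child of 43 (depth 2)
39: right child of 31 (depth 3)
26: left child of 31 (depth 3)
44: left child of 52 (depth 3)
60: right child of 52 (depth 3)
21: left child of 25 (depth 1)
38: left child of 39 (depth 4)
40: right child of 39 (depth 4)
33: left child of 38 (depth 5)
54: left child of 60 (depth 4)
59: right child of 54 (depth 5)

Subtree rooted at 39 contains: 39, 38, 33, 40 — 4 nodes.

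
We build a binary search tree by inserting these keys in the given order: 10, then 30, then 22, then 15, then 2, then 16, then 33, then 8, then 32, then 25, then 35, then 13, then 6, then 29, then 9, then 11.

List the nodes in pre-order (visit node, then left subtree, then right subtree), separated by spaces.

10 2 8 6 9 30 22 15 13 11 16 25 29 33 32 35

Insert 10: tree is empty, so 10 becomes the root.
Insert 30: 30 > 10 → go right. Place as right child of 10.
Insert 22: 22 > 10 → go right; 22 < 30 → go left. Place as left child of 30.
Insert 15: 15 > 10 → go right; 15 < 30 → go left; 15 < 22 → go left. Place as left child of 22.
Insert 2: 2 < 10 → go left. Place as left child of 10.
Insert 16: 16 > 10 → go right; 16 < 30 → go left; 16 < 22 → go left; 16 > 15 → go right. Place as right child of 15.
Insert 33: 33 > 10 → go right; 33 > 30 → go right. Place as right child of 30.
Insert 8: 8 < 10 → go left; 8 > 2 → go right. Place as right child of 2.
Insert 32: 32 > 10 → go right; 32 > 30 → go right; 32 < 33 → go left. Place as left child of 33.
Insert 25: 25 > 10 → go right; 25 < 30 → go left; 25 > 22 → go right. Place as right child of 22.
Insert 35: 35 > 10 → go right; 35 > 30 → go right; 35 > 33 → go right. Place as right child of 33.
Insert 13: 13 > 10 → go right; 13 < 30 → go left; 13 < 22 → go left; 13 < 15 → go left. Place as left child of 15.
Insert 6: 6 < 10 → go left; 6 > 2 → go right; 6 < 8 → go left. Place as left child of 8.
Insert 29: 29 > 10 → go right; 29 < 30 → go left; 29 > 22 → go right; 29 > 25 → go right. Place as right child of 25.
Insert 9: 9 < 10 → go left; 9 > 2 → go right; 9 > 8 → go right. Place as right child of 8.
Insert 11: 11 > 10 → go right; 11 < 30 → go left; 11 < 22 → go left; 11 < 15 → go left; 11 < 13 → go left. Place as left child of 13.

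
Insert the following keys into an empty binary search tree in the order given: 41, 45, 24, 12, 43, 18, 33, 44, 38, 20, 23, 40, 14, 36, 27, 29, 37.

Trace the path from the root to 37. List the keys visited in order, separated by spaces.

41 24 33 38 36 37

Insert 41: tree is empty, so 41 becomes the root.
Insert 45: 45 > 41 → go right. Place as right child of 41.
Insert 24: 24 < 41 → go left. Place as left child of 41.
Insert 12: 12 < 41 → go left; 12 < 24 → go left. Place as left child of 24.
Insert 43: 43 > 41 → go right; 43 < 45 → go left. Place as left child of 45.
Insert 18: 18 < 41 → go left; 18 < 24 → go left; 18 > 12 → go right. Place as right child of 12.
Insert 33: 33 < 41 → go left; 33 > 24 → go right. Place as right child of 24.
Insert 44: 44 > 41 → go right; 44 < 45 → go left; 44 > 43 → go right. Place as right child of 43.
Insert 38: 38 < 41 → go left; 38 > 24 → go right; 38 > 33 → go right. Place as right child of 33.
Insert 20: 20 < 41 → go left; 20 < 24 → go left; 20 > 12 → go right; 20 > 18 → go right. Place as right child of 18.
Insert 23: 23 < 41 → go left; 23 < 24 → go left; 23 > 12 → go right; 23 > 18 → go right; 23 > 20 → go right. Place as right child of 20.
Insert 40: 40 < 41 → go left; 40 > 24 → go right; 40 > 33 → go right; 40 > 38 → go right. Place as right child of 38.
Insert 14: 14 < 41 → go left; 14 < 24 → go left; 14 > 12 → go right; 14 < 18 → go left. Place as left child of 18.
Insert 36: 36 < 41 → go left; 36 > 24 → go right; 36 > 33 → go right; 36 < 38 → go left. Place as left child of 38.
Insert 27: 27 < 41 → go left; 27 > 24 → go right; 27 < 33 → go left. Place as left child of 33.
Insert 29: 29 < 41 → go left; 29 > 24 → go right; 29 < 33 → go left; 29 > 27 → go right. Place as right child of 27.
Insert 37: 37 < 41 → go left; 37 > 24 → go right; 37 > 33 → go right; 37 < 38 → go left; 37 > 36 → go right. Place as right child of 36.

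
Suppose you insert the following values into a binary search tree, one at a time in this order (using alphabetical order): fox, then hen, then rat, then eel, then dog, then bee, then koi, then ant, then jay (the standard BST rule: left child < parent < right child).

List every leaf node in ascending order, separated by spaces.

ant jay

Resulting structure (node: left, right):
  fox: L=eel, R=hen
  hen: L=–, R=rat
  rat: L=koi, R=–
  eel: L=dog, R=–
  dog: L=bee, R=–
  bee: L=ant, R=–
  koi: L=jay, R=–
  ant: L=–, R=–
  jay: L=–, R=–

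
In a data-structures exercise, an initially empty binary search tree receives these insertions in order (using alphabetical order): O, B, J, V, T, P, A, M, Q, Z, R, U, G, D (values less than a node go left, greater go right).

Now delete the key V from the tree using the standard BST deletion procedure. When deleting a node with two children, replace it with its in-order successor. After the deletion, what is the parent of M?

Insert O: tree is empty, so O becomes the root.
Insert B: B < O → go left. Place as left child of O.
Insert J: J < O → go left; J > B → go right. Place as right child of B.
Insert V: V > O → go right. Place as right child of O.
Insert T: T > O → go right; T < V → go left. Place as left child of V.
Insert P: P > O → go right; P < V → go left; P < T → go left. Place as left child of T.
Insert A: A < O → go left; A < B → go left. Place as left child of B.
Insert M: M < O → go left; M > B → go right; M > J → go right. Place as right child of J.
Insert Q: Q > O → go right; Q < V → go left; Q < T → go left; Q > P → go right. Place as right child of P.
Insert Z: Z > O → go right; Z > V → go right. Place as right child of V.
Insert R: R > O → go right; R < V → go left; R < T → go left; R > P → go right; R > Q → go right. Place as right child of Q.
Insert U: U > O → go right; U < V → go left; U > T → go right. Place as right child of T.
Insert G: G < O → go left; G > B → go right; G < J → go left. Place as left child of J.
Insert D: D < O → go left; D > B → go right; D < J → go left; D < G → go left. Place as left child of G.

Delete V (two children — replace with in-order successor).
After deletion, M's parent is J.

J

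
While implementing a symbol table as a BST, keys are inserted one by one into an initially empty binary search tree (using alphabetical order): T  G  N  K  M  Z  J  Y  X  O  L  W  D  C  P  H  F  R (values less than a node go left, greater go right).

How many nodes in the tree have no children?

Resulting structure (node: left, right):
  T: L=G, R=Z
  G: L=D, R=N
  N: L=K, R=O
  K: L=J, R=M
  M: L=L, R=–
  Z: L=Y, R=–
  J: L=H, R=–
  Y: L=X, R=–
  X: L=W, R=–
  O: L=–, R=P
  L: L=–, R=–
  W: L=–, R=–
  D: L=C, R=F
  C: L=–, R=–
  P: L=–, R=R
  H: L=–, R=–
  F: L=–, R=–
  R: L=–, R=–

Leaves: C, F, H, L, R, W — 6 in total.

6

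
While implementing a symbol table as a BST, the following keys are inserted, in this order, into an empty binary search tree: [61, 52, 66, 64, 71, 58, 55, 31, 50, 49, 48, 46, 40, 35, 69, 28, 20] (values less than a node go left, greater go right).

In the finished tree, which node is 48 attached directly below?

49

Insert 61: tree is empty, so 61 becomes the root.
Insert 52: 52 < 61 → go left. Place as left child of 61.
Insert 66: 66 > 61 → go right. Place as right child of 61.
Insert 64: 64 > 61 → go right; 64 < 66 → go left. Place as left child of 66.
Insert 71: 71 > 61 → go right; 71 > 66 → go right. Place as right child of 66.
Insert 58: 58 < 61 → go left; 58 > 52 → go right. Place as right child of 52.
Insert 55: 55 < 61 → go left; 55 > 52 → go right; 55 < 58 → go left. Place as left child of 58.
Insert 31: 31 < 61 → go left; 31 < 52 → go left. Place as left child of 52.
Insert 50: 50 < 61 → go left; 50 < 52 → go left; 50 > 31 → go right. Place as right child of 31.
Insert 49: 49 < 61 → go left; 49 < 52 → go left; 49 > 31 → go right; 49 < 50 → go left. Place as left child of 50.
Insert 48: 48 < 61 → go left; 48 < 52 → go left; 48 > 31 → go right; 48 < 50 → go left; 48 < 49 → go left. Place as left child of 49.
Insert 46: 46 < 61 → go left; 46 < 52 → go left; 46 > 31 → go right; 46 < 50 → go left; 46 < 49 → go left; 46 < 48 → go left. Place as left child of 48.
Insert 40: 40 < 61 → go left; 40 < 52 → go left; 40 > 31 → go right; 40 < 50 → go left; 40 < 49 → go left; 40 < 48 → go left; 40 < 46 → go left. Place as left child of 46.
Insert 35: 35 < 61 → go left; 35 < 52 → go left; 35 > 31 → go right; 35 < 50 → go left; 35 < 49 → go left; 35 < 48 → go left; 35 < 46 → go left; 35 < 40 → go left. Place as left child of 40.
Insert 69: 69 > 61 → go right; 69 > 66 → go right; 69 < 71 → go left. Place as left child of 71.
Insert 28: 28 < 61 → go left; 28 < 52 → go left; 28 < 31 → go left. Place as left child of 31.
Insert 20: 20 < 61 → go left; 20 < 52 → go left; 20 < 31 → go left; 20 < 28 → go left. Place as left child of 28.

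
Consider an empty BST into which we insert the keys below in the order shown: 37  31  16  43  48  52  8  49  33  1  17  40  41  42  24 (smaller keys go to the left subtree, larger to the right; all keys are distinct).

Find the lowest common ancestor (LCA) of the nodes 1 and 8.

Insert 37: tree is empty, so 37 becomes the root.
Insert 31: 31 < 37 → go left. Place as left child of 37.
Insert 16: 16 < 37 → go left; 16 < 31 → go left. Place as left child of 31.
Insert 43: 43 > 37 → go right. Place as right child of 37.
Insert 48: 48 > 37 → go right; 48 > 43 → go right. Place as right child of 43.
Insert 52: 52 > 37 → go right; 52 > 43 → go right; 52 > 48 → go right. Place as right child of 48.
Insert 8: 8 < 37 → go left; 8 < 31 → go left; 8 < 16 → go left. Place as left child of 16.
Insert 49: 49 > 37 → go right; 49 > 43 → go right; 49 > 48 → go right; 49 < 52 → go left. Place as left child of 52.
Insert 33: 33 < 37 → go left; 33 > 31 → go right. Place as right child of 31.
Insert 1: 1 < 37 → go left; 1 < 31 → go left; 1 < 16 → go left; 1 < 8 → go left. Place as left child of 8.
Insert 17: 17 < 37 → go left; 17 < 31 → go left; 17 > 16 → go right. Place as right child of 16.
Insert 40: 40 > 37 → go right; 40 < 43 → go left. Place as left child of 43.
Insert 41: 41 > 37 → go right; 41 < 43 → go left; 41 > 40 → go right. Place as right child of 40.
Insert 42: 42 > 37 → go right; 42 < 43 → go left; 42 > 40 → go right; 42 > 41 → go right. Place as right child of 41.
Insert 24: 24 < 37 → go left; 24 < 31 → go left; 24 > 16 → go right; 24 > 17 → go right. Place as right child of 17.

Path to 1: 37 → 31 → 16 → 8 → 1
Path to 8: 37 → 31 → 16 → 8
8 lies on both paths and is an ancestor of the other node.

8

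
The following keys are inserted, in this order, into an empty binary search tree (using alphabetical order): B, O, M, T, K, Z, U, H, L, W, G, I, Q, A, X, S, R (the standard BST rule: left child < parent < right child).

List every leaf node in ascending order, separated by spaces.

A G I L R X

B: root
O: right child of B (depth 1)
M: left child of O (depth 2)
T: right child of O (depth 2)
K: left child of M (depth 3)
Z: right child of T (depth 3)
U: left child of Z (depth 4)
H: left child of K (depth 4)
L: right child of K (depth 4)
W: right child of U (depth 5)
G: left child of H (depth 5)
I: right child of H (depth 5)
Q: left child of T (depth 3)
A: left child of B (depth 1)
X: right child of W (depth 6)
S: right child of Q (depth 4)
R: left child of S (depth 5)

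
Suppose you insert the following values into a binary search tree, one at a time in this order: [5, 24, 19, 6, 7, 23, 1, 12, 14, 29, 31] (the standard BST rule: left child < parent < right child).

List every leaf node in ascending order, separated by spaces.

Insert 5: tree is empty, so 5 becomes the root.
Insert 24: 24 > 5 → go right. Place as right child of 5.
Insert 19: 19 > 5 → go right; 19 < 24 → go left. Place as left child of 24.
Insert 6: 6 > 5 → go right; 6 < 24 → go left; 6 < 19 → go left. Place as left child of 19.
Insert 7: 7 > 5 → go right; 7 < 24 → go left; 7 < 19 → go left; 7 > 6 → go right. Place as right child of 6.
Insert 23: 23 > 5 → go right; 23 < 24 → go left; 23 > 19 → go right. Place as right child of 19.
Insert 1: 1 < 5 → go left. Place as left child of 5.
Insert 12: 12 > 5 → go right; 12 < 24 → go left; 12 < 19 → go left; 12 > 6 → go right; 12 > 7 → go right. Place as right child of 7.
Insert 14: 14 > 5 → go right; 14 < 24 → go left; 14 < 19 → go left; 14 > 6 → go right; 14 > 7 → go right; 14 > 12 → go right. Place as right child of 12.
Insert 29: 29 > 5 → go right; 29 > 24 → go right. Place as right child of 24.
Insert 31: 31 > 5 → go right; 31 > 24 → go right; 31 > 29 → go right. Place as right child of 29.

1 14 23 31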